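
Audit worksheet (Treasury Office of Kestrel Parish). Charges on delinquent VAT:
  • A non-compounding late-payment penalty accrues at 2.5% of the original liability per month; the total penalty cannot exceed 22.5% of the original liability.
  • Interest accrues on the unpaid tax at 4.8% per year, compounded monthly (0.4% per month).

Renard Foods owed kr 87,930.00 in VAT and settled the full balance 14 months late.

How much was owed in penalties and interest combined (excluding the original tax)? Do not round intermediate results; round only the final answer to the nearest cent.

kr 24,838.43

Penalty (uncapped): 14 × 2.5% × kr 87,930.00 = kr 30,775.50; cap = 22.5% × kr 87,930.00 = kr 19,784.25 → penalty = kr 19,784.25
Interest: kr 87,930.00 × ((1 + 0.004)^14 − 1) = kr 87,930.00 × 0.0574796… = kr 5,054.1772…
Penalties + interest = kr 19,784.2500 + kr 5,054.1772… = kr 24,838.43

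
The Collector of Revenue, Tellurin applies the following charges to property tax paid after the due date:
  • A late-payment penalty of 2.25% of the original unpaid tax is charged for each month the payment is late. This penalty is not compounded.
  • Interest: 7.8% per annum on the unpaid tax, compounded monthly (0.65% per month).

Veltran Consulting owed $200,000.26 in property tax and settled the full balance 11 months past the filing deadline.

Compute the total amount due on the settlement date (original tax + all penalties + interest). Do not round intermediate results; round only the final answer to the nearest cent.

Late-payment penalty: 11 × 2.25% × $200,000.26 = $49,500.06…
Interest: $200,000.26 × ((1 + 0.0065)^11 − 1) = $200,000.26 × 0.0738697… = $14,773.9507…
Total = $200,000.26 + $49,500.0644… + $14,773.9507… = $264,274.28

$264,274.28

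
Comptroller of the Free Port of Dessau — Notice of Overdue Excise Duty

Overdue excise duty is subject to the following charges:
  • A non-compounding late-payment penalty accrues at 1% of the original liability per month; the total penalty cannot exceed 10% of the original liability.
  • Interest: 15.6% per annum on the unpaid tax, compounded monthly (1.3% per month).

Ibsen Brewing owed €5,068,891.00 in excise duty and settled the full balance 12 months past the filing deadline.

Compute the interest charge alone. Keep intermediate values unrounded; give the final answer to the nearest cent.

Interest: €5,068,891.00 × ((1 + 0.013)^12 − 1) = €5,068,891.00 × 0.1676518… = €849,808.5799…

€849,808.58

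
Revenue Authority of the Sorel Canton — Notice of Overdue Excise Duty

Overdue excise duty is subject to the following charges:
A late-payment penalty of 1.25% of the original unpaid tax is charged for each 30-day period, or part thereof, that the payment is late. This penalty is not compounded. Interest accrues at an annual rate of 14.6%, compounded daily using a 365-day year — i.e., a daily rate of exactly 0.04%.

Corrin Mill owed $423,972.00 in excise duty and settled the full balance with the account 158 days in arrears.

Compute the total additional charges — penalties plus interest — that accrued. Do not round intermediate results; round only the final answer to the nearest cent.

$59,452.07

Penalty periods: ⌈158/30⌉ = 6; penalty = 6 × 1.25% × $423,972.00 = $31,797.90
Interest: $423,972.00 × ((1 + 0.0004)^158 − 1) = $423,972.00 × 0.06522640… = $27,654.1694…
Penalties + interest = $31,797.9000 + $27,654.1694… = $59,452.07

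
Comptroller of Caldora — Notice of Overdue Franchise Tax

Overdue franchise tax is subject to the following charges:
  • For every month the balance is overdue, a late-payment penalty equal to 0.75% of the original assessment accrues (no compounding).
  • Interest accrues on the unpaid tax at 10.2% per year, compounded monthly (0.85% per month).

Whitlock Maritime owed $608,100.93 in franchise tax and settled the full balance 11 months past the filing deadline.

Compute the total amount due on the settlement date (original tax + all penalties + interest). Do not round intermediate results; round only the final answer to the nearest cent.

Late-payment penalty = 0.75% × $608,100.93 × 11 mo = $50,168.33…
Interest: $608,100.93 × ((1 + 0.0085)^11 − 1) = $608,100.93 × 0.0975768… = $59,336.5574…
Total = $608,100.93 + $50,168.3267… + $59,336.5574… = $717,605.81

$717,605.81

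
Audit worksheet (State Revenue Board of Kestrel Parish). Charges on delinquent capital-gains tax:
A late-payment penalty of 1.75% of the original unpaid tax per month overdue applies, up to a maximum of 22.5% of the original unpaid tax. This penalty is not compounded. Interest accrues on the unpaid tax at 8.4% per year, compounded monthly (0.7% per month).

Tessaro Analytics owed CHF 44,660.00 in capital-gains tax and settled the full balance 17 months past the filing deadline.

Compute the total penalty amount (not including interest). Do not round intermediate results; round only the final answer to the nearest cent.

Penalty (uncapped): 17 × 1.75% × CHF 44,660.00 = CHF 13,286.35; cap = 22.5% × CHF 44,660.00 = CHF 10,048.50 → penalty = CHF 10,048.50

CHF 10,048.50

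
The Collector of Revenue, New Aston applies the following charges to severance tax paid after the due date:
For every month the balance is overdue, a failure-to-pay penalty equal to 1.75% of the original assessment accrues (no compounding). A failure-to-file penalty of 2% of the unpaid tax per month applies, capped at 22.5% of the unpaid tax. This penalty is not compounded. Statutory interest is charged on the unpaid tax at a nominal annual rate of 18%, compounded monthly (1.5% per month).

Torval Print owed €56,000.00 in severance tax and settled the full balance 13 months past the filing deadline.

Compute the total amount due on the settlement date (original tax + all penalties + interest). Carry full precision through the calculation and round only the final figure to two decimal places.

€93,298.94

Failure-to-file: 13 × 2% × €56,000.00 = €14,560.00, capped at 22.5% × €56,000.00 = €12,600.00
Failure-to-pay penalty = 1.75% × €56,000.00 × 13 mo = €12,740.00
Interest: €56,000.00 × ((1 + 0.015)^13 − 1) = €56,000.00 × 0.2135524… = €11,958.9369…
Total = €56,000.00 + €25,340.0000 + €11,958.9369… = €93,298.94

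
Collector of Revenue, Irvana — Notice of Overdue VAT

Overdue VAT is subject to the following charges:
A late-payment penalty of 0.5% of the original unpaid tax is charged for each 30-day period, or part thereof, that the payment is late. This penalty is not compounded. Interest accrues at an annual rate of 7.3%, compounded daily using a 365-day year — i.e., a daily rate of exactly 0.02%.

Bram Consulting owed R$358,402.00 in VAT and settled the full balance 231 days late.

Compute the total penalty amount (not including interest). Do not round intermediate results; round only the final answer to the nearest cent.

Penalty periods: ⌈231/30⌉ = 8; penalty = 8 × 0.5% × R$358,402.00 = R$14,336.08

R$14,336.08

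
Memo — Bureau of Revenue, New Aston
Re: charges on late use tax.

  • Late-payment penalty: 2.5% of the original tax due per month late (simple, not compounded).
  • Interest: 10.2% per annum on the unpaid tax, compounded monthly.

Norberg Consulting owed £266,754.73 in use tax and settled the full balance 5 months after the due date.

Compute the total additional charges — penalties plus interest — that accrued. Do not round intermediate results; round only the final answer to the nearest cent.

Late-payment penalty: 5 × 2.5% × £266,754.73 = £33,344.34…
Interest (10.2%/yr ÷ 12 = 0.85%/month): £266,754.73 × ((1 + 0.0085)^5 − 1) = £11,531.4515…
Penalties + interest = £33,344.3413… + £11,531.4515… = £44,875.79

£44,875.79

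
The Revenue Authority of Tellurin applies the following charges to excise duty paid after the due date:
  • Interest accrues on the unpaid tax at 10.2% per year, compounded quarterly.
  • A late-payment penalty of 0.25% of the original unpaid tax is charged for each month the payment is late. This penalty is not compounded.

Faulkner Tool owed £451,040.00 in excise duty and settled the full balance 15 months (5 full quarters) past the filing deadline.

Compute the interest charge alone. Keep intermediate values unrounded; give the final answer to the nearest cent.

£60,516.23

Interest (10.2%/yr ÷ 4 = 2.55%/quarter): £451,040.00 × ((1 + 0.0255)^5 − 1) = £60,516.2347…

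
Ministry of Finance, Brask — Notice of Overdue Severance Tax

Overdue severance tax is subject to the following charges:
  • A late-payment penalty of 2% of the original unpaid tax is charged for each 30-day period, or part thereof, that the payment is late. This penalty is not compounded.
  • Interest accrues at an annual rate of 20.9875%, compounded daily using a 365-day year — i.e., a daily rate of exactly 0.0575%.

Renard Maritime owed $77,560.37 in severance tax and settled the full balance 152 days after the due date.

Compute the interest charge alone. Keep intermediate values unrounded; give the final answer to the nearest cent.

$7,081.70

Interest: $77,560.37 × ((1 + 0.000575)^152 − 1) = $77,560.37 × 0.09130571… = $7,081.7050…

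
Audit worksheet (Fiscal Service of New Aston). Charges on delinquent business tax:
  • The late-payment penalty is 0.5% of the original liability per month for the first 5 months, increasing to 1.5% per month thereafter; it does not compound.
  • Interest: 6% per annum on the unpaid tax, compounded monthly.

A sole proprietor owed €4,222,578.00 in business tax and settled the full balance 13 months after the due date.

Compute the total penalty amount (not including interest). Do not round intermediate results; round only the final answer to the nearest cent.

Penalty, months 1–5: 5 × 0.5% × €4,222,578.00 = €105,564.45
Penalty, months 6–13: 8 × 1.5% × €4,222,578.00 = €506,709.36
Total penalty = €105,564.45 + €506,709.36 = €612,273.81

€612,273.81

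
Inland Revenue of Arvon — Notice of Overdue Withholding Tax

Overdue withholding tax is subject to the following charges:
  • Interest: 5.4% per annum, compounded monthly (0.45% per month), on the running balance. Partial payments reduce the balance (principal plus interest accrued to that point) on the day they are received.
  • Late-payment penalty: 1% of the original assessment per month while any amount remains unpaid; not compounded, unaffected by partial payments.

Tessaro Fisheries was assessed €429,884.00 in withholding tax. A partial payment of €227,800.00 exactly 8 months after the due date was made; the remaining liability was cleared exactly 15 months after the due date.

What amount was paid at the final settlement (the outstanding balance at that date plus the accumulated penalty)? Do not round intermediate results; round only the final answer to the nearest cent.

Balance at month 8: €429,884.0000 × (1 + 0.0045)^8 = €445,605.7743…
After €227,800.00 payment: €445,605.7743… − €227,800.00 = €217,805.7743…
Balance at month 15: €217,805.7743… × (1 + 0.0045)^7 = €224,759.9759…
Penalty: 15 × 1% × €429,884.00 = €64,482.60
Final settlement = outstanding balance + penalty = €224,759.9759… + €64,482.60 = €289,242.58

€289,242.58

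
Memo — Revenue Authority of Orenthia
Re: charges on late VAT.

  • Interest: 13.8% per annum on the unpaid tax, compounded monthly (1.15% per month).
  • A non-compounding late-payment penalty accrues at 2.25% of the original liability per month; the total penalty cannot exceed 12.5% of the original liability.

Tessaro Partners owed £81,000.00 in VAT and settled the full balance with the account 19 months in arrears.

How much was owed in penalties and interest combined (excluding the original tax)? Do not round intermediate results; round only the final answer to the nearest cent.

Penalty (uncapped): 19 × 2.25% × £81,000.00 = £34,627.50; cap = 12.5% × £81,000.00 = £10,125.00 → penalty = £10,125.00
Interest: £81,000.00 × ((1 + 0.0115)^19 − 1) = £81,000.00 × 0.2426587… = £19,655.3525…
Penalties + interest = £10,125.0000 + £19,655.3525… = £29,780.35

£29,780.35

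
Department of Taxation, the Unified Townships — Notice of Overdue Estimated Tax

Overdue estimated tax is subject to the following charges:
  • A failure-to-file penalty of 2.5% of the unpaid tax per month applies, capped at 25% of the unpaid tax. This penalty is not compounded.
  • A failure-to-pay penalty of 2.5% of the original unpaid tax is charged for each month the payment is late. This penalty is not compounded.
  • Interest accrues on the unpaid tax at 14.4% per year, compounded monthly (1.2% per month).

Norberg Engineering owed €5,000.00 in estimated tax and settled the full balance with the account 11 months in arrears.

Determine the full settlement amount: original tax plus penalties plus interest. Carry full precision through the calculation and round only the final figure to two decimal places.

Failure-to-file: 11 × 2.5% × €5,000.00 = €1,375.00, capped at 25% × €5,000.00 = €1,250.00
Failure-to-pay penalty = 2.5% × €5,000.00 × 11 mo = €1,375.00
Interest: €5,000.00 × ((1 + 0.012)^11 − 1) = €5,000.00 × 0.1402121… = €701.0604…
Total = €5,000.00 + €2,625.0000 + €701.0604… = €8,326.06

€8,326.06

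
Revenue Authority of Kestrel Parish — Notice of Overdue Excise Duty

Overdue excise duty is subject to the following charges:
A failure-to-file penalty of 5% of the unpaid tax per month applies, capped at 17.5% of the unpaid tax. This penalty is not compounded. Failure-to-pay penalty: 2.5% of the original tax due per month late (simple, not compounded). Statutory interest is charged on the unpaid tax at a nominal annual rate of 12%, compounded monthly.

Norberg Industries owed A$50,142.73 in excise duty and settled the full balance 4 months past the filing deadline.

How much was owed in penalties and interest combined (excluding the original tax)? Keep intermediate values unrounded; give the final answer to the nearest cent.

Failure-to-file: 4 × 5% × A$50,142.73 = A$10,028.55…, capped at 17.5% × A$50,142.73 = A$8,774.98…
Failure-to-pay penalty = 2.5% × A$50,142.73 × 4 mo = A$5,014.27…
Interest (12%/yr ÷ 12 = 1%/month): A$50,142.73 × ((1 + 0.01)^4 − 1) = A$2,035.9959…
Penalties + interest = A$13,789.2508… + A$2,035.9959… = A$15,825.25

A$15,825.25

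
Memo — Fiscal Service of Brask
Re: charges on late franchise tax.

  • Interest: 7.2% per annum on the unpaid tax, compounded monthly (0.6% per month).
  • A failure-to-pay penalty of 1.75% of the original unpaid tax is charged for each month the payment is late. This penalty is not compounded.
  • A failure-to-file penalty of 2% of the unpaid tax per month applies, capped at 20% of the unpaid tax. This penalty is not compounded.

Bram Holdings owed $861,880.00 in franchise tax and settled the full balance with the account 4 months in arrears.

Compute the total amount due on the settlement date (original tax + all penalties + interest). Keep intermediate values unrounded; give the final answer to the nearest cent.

Failure-to-file: 4 × 2% × $861,880.00 = $68,950.40 (under the 20% cap)
Failure-to-pay penalty = 1.75% × $861,880.00 × 4 mo = $60,331.60
Interest: $861,880.00 × ((1 + 0.006)^4 − 1) = $861,880.00 × 0.0242169… = $20,872.0319…
Total = $861,880.00 + $129,282.0000 + $20,872.0319… = $1,012,034.03

$1,012,034.03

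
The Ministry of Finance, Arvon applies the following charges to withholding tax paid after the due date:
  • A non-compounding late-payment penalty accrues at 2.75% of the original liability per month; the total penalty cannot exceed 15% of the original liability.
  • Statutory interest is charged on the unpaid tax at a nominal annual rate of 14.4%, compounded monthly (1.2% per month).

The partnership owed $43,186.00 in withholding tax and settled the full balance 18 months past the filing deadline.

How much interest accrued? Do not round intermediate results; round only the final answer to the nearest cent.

$10,343.38

Interest: $43,186.00 × ((1 + 0.012)^18 − 1) = $43,186.00 × 0.2395077… = $10,343.3790…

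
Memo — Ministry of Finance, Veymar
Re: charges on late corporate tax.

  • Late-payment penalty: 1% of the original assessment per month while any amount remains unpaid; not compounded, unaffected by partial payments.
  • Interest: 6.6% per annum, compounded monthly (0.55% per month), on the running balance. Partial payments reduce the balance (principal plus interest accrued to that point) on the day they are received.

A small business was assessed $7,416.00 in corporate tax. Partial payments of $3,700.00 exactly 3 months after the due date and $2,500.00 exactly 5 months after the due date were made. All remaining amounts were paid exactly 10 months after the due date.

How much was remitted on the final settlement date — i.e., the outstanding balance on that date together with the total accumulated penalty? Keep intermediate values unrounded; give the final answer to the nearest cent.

$2,161.39

Balance at month 3: $7,416.0000 × (1 + 0.0055)^3 = $7,539.0382…
After $3,700.00 payment: $7,539.0382… − $3,700.00 = $3,839.0382…
Balance at month 5: $3,839.0382… × (1 + 0.0055)^2 = $3,881.3838…
After $2,500.00 payment: $3,881.3838… − $2,500.00 = $1,381.3838…
Balance at month 10: $1,381.3838… × (1 + 0.0055)^5 = $1,419.7920…
Penalty: 10 × 1% × $7,416.00 = $741.60
Final settlement = outstanding balance + penalty = $1,419.7920… + $741.60 = $2,161.39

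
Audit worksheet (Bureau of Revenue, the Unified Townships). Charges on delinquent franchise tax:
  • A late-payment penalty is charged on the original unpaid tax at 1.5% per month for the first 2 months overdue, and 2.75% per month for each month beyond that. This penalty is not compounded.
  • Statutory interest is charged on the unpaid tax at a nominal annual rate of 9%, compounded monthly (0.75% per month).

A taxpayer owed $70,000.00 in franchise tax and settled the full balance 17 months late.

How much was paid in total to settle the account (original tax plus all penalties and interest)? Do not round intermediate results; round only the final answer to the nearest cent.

Penalty, months 1–2: 2 × 1.5% × $70,000.00 = $2,100.00
Penalty, months 3–17: 15 × 2.75% × $70,000.00 = $28,875.00
Interest: $70,000.00 × ((1 + 0.0075)^17 − 1) = $70,000.00 × 0.1354446… = $9,481.1188…
Total = $70,000.00 + $30,975.0000 + $9,481.1188… = $110,456.12

$110,456.12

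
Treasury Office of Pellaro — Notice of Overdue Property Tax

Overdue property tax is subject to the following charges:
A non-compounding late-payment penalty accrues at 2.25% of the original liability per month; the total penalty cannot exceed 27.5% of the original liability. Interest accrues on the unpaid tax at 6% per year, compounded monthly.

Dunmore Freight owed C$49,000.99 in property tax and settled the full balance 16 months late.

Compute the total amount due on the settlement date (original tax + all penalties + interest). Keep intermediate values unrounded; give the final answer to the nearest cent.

C$66,546.83

Penalty (uncapped): 16 × 2.25% × C$49,000.99 = C$17,640.36…; cap = 27.5% × C$49,000.99 = C$13,475.27… → penalty = C$13,475.27…
Interest (6%/yr ÷ 12 = 0.5%/month): C$49,000.99 × ((1 + 0.005)^16 − 1) = C$4,070.5687…
Total = C$49,000.99 + C$13,475.2723… + C$4,070.5687… = C$66,546.83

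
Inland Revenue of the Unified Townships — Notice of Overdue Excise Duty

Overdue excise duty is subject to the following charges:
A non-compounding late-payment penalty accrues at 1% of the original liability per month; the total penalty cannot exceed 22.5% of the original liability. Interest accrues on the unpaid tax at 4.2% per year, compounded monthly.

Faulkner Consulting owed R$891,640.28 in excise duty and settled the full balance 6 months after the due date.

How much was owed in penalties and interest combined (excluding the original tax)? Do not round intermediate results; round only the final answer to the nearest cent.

R$72,387.47

Penalty: 6 × 1% × R$891,640.28 = R$53,498.42… (below the 22.5% cap of R$200,619.06…)
Interest (4.2%/yr ÷ 12 = 0.35%/month): R$891,640.28 × ((1 + 0.0035)^6 − 1) = R$18,889.0514…
Penalties + interest = R$53,498.4168 + R$18,889.0514… = R$72,387.47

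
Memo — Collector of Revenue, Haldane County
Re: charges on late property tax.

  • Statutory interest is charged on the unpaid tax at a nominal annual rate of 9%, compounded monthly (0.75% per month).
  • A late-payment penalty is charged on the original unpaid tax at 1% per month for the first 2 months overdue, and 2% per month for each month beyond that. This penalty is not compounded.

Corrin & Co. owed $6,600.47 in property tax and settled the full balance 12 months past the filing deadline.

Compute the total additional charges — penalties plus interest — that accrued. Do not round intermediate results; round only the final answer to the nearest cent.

$2,071.27

Penalty, months 1–2: 2 × 1% × $6,600.47 = $132.01…
Penalty, months 3–12: 10 × 2% × $6,600.47 = $1,320.09…
Interest: $6,600.47 × ((1 + 0.0075)^12 − 1) = $6,600.47 × 0.0938069… = $619.1696…
Penalties + interest = $1,452.1034 + $619.1696… = $2,071.27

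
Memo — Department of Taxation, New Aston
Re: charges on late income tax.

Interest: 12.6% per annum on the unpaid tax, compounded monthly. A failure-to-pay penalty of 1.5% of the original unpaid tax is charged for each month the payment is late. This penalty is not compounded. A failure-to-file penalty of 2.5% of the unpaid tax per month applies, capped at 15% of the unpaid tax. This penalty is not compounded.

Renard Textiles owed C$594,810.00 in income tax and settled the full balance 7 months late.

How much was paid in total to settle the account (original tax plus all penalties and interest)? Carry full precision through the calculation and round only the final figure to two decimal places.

Failure-to-file: 7 × 2.5% × C$594,810.00 = C$104,091.75, capped at 15% × C$594,810.00 = C$89,221.50
Failure-to-pay penalty = 1.5% × C$594,810.00 × 7 mo = C$62,455.05
Interest (12.6%/yr ÷ 12 = 1.05%/month): C$594,810.00 × ((1 + 0.0105)^7 − 1) = C$45,120.0233…
Total = C$594,810.00 + C$151,676.5500 + C$45,120.0233… = C$791,606.57

C$791,606.57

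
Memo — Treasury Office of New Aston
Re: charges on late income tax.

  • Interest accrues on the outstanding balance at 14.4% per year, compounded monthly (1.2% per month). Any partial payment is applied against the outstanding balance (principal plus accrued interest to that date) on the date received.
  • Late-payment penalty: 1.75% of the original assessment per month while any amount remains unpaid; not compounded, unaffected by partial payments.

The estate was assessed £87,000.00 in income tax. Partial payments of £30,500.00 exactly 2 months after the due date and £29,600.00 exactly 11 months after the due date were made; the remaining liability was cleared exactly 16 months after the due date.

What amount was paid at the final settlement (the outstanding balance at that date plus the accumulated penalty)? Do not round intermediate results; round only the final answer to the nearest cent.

Balance at month 2: £87,000.0000 × (1 + 0.012)^2 = £89,100.5280
After £30,500.00 payment: £89,100.5280 − £30,500.00 = £58,600.5280
Balance at month 11: £58,600.5280 × (1 + 0.012)^9 = £65,241.8311…
After £29,600.00 payment: £65,241.8311… − £29,600.00 = £35,641.8311…
Balance at month 16: £35,641.8311… × (1 + 0.012)^5 = £37,832.2848…
Penalty: 16 × 1.75% × £87,000.00 = £24,360.00
Final settlement = outstanding balance + penalty = £37,832.2848… + £24,360.00 = £62,192.28

£62,192.28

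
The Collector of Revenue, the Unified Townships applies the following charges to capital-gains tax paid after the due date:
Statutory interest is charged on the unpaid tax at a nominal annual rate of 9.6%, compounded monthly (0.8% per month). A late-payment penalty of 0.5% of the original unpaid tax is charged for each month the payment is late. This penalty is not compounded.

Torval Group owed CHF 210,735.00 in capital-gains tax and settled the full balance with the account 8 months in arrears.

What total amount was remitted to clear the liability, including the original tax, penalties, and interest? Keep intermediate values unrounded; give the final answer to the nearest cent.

CHF 233,035.18

Late-payment penalty: 8 × 0.5% × CHF 210,735.00 = CHF 8,429.40
Interest: CHF 210,735.00 × ((1 + 0.008)^8 − 1) = CHF 210,735.00 × 0.0658210… = CHF 13,870.7801…
Total = CHF 210,735.00 + CHF 8,429.4000 + CHF 13,870.7801… = CHF 233,035.18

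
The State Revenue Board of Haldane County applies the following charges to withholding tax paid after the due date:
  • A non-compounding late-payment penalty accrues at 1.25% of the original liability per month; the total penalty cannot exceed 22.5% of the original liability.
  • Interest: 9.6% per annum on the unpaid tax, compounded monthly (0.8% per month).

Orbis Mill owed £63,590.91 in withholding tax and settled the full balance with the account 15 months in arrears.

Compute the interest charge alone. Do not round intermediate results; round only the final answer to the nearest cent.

£8,073.42

Interest: £63,590.91 × ((1 + 0.008)^15 − 1) = £63,590.91 × 0.1269587… = £8,073.4161…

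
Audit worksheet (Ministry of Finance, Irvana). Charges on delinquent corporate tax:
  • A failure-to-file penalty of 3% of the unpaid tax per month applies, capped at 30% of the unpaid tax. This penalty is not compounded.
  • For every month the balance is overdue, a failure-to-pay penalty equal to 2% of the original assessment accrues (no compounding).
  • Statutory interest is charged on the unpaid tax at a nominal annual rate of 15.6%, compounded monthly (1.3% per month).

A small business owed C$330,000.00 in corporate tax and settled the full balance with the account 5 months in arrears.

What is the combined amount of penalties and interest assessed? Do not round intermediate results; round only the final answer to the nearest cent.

C$104,515.00

Failure-to-file: 5 × 3% × C$330,000.00 = C$49,500.00 (under the 30% cap)
Failure-to-pay penalty = 2% × C$330,000.00 × 5 mo = C$33,000.00
Interest: C$330,000.00 × ((1 + 0.013)^5 − 1) = C$330,000.00 × 0.0667121… = C$22,014.9973…
Penalties + interest = C$82,500.0000 + C$22,014.9973… = C$104,515.00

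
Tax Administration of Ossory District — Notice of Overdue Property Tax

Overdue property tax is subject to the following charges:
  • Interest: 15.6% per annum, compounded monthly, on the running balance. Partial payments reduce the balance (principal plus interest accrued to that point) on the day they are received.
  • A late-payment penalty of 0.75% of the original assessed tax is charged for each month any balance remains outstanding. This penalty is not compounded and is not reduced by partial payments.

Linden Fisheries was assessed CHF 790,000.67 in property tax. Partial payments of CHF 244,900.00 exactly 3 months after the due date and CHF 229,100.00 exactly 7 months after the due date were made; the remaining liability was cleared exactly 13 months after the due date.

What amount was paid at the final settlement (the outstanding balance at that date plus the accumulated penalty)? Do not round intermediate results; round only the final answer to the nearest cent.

Monthly rate = 15.6% ÷ 12 = 1.3%
Balance at month 3: CHF 790,000.6700 × (1 + 0.013)^3 = CHF 821,212.9621…
After CHF 244,900.00 payment: CHF 821,212.9621… − CHF 244,900.00 = CHF 576,312.9621…
Balance at month 7: CHF 576,312.9621… × (1 + 0.013)^4 = CHF 606,870.6986…
After CHF 229,100.00 payment: CHF 606,870.6986… − CHF 229,100.00 = CHF 377,770.6986…
Balance at month 13: CHF 377,770.6986… × (1 + 0.013)^6 = CHF 408,211.2237…
Penalty: 13 × 0.75% × CHF 790,000.67 = CHF 77,025.07…
Final settlement = outstanding balance + penalty = CHF 408,211.2237… + CHF 77,025.07… = CHF 485,236.29

CHF 485,236.29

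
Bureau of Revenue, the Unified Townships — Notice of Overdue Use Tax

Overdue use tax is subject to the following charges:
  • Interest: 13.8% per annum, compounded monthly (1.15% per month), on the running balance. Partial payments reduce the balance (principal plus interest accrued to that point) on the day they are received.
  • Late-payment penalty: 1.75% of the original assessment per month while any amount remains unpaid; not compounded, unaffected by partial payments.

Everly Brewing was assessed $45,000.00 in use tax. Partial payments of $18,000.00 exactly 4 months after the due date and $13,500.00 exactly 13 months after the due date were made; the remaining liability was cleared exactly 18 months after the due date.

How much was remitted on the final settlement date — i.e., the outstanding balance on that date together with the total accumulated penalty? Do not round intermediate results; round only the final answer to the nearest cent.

$34,039.65

Balance at month 4: $45,000.0000 × (1 + 0.0115)^4 = $47,105.9820…
After $18,000.00 payment: $47,105.9820… − $18,000.00 = $29,105.9820…
Balance at month 13: $29,105.9820… × (1 + 0.0115)^9 = $32,260.8080…
After $13,500.00 payment: $32,260.8080… − $13,500.00 = $18,760.8080…
Balance at month 18: $18,760.8080… × (1 + 0.0115)^5 = $19,864.6526…
Penalty: 18 × 1.75% × $45,000.00 = $14,175.00
Final settlement = outstanding balance + penalty = $19,864.6526… + $14,175.00 = $34,039.65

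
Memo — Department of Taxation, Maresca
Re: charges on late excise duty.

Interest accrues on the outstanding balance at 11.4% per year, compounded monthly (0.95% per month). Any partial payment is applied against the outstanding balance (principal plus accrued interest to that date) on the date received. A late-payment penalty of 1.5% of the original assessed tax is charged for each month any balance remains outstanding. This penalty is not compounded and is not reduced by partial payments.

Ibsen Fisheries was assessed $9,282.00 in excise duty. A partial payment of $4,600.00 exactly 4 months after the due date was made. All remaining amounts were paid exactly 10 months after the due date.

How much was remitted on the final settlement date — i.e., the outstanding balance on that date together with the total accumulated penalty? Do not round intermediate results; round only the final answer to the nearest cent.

Balance at month 4: $9,282.0000 × (1 + 0.0095)^4 = $9,639.7741…
After $4,600.00 payment: $9,639.7741… − $4,600.00 = $5,039.7741…
Balance at month 10: $5,039.7741… × (1 + 0.0095)^6 = $5,333.9509…
Penalty: 10 × 1.5% × $9,282.00 = $1,392.30
Final settlement = outstanding balance + penalty = $5,333.9509… + $1,392.30 = $6,726.25

$6,726.25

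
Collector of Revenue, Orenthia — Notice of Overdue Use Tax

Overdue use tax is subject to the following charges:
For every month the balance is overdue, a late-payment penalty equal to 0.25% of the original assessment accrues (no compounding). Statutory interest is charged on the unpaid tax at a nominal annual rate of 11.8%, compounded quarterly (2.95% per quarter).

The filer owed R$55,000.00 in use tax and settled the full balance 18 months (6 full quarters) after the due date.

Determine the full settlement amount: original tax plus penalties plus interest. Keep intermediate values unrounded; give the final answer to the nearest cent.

Late-payment penalty: 18 × 0.25% × R$55,000.00 = R$2,475.00
Interest: R$55,000.00 × ((1 + 0.0295)^6 − 1) = R$55,000.00 × 0.1905787… = R$10,481.8281…
Total = R$55,000.00 + R$2,475.0000 + R$10,481.8281… = R$67,956.83

R$67,956.83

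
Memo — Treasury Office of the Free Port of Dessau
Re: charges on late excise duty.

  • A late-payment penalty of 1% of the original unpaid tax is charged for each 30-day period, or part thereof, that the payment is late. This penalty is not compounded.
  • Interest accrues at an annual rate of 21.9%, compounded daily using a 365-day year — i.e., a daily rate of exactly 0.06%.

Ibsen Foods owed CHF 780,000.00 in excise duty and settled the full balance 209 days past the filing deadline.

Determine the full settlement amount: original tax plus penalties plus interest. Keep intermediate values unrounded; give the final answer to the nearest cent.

Penalty periods: ⌈209/30⌉ = 7; penalty = 7 × 1% × CHF 780,000.00 = CHF 54,600.00
Interest: CHF 780,000.00 × ((1 + 0.0006)^209 − 1) = CHF 780,000.00 × 0.13355917… = CHF 104,176.1564…
Total = CHF 780,000.00 + CHF 54,600.0000 + CHF 104,176.1564… = CHF 938,776.16

CHF 938,776.16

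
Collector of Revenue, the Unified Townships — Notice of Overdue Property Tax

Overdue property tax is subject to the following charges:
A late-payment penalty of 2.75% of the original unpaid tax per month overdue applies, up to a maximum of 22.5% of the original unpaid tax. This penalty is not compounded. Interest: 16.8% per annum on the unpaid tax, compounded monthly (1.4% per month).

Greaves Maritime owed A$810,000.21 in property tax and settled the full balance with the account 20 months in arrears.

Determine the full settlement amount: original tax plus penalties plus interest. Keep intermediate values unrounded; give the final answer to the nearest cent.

A$1,251,906.29

Penalty (uncapped): 20 × 2.75% × A$810,000.21 = A$445,500.12…; cap = 22.5% × A$810,000.21 = A$182,250.05… → penalty = A$182,250.05…
Interest: A$810,000.21 × ((1 + 0.014)^20 − 1) = A$810,000.21 × 0.3205629… = A$259,656.0359…
Total = A$810,000.21 + A$182,250.0473… + A$259,656.0359… = A$1,251,906.29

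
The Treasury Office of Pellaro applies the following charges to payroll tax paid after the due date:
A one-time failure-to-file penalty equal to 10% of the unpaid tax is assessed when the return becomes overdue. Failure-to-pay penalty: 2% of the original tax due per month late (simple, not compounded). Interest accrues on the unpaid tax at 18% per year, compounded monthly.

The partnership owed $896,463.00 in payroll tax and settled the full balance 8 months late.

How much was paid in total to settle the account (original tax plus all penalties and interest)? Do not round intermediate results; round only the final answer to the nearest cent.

Failure-to-file penalty: 10% × $896,463.00 = $89,646.30
Failure-to-pay penalty: 8 × 2% × $896,463.00 = $143,434.08
Interest (18%/yr ÷ 12 = 1.5%/month): $896,463.00 × ((1 + 0.015)^8 − 1) = $113,395.9237…
Total = $896,463.00 + $233,080.3800 + $113,395.9237… = $1,242,939.30

$1,242,939.30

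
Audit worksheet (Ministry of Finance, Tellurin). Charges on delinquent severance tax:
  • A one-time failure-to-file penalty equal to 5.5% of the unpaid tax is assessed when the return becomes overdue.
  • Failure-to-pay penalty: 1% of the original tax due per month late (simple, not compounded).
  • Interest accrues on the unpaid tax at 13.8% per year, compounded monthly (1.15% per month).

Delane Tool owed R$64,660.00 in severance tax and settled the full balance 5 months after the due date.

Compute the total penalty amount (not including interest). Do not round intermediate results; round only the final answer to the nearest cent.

Failure-to-file penalty: 5.5% × R$64,660.00 = R$3,556.30
Failure-to-pay penalty = 1% × R$64,660.00 × 5 mo = R$3,233.00
Total penalty = R$3,556.30 + R$3,233.00 = R$6,789.30

R$6,789.30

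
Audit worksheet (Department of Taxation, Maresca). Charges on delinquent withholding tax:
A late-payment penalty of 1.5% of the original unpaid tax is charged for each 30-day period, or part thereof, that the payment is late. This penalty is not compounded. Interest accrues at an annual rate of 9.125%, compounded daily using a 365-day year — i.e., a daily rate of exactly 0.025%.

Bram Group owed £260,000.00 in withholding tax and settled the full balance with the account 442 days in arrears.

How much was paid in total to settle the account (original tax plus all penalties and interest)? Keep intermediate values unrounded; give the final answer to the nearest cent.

£348,873.44

Penalty periods: ⌈442/30⌉ = 15; penalty = 15 × 1.5% × £260,000.00 = £58,500.00
Interest: £260,000.00 × ((1 + 0.00025)^442 − 1) = £260,000.00 × 0.11682093… = £30,373.4406…
Total = £260,000.00 + £58,500.0000 + £30,373.4406… = £348,873.44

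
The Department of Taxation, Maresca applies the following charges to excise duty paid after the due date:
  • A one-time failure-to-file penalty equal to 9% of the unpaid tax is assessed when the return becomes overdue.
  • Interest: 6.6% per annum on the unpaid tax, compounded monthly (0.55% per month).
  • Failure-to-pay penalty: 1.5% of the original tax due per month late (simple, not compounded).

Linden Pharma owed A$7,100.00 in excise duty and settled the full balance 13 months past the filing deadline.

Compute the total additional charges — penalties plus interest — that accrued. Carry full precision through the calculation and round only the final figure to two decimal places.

A$2,548.24

Failure-to-file penalty: 9% × A$7,100.00 = A$639.00
Failure-to-pay penalty: 13 × 1.5% × A$7,100.00 = A$1,384.50
Interest: A$7,100.00 × ((1 + 0.0055)^13 − 1) = A$7,100.00 × 0.0739077… = A$524.7450…
Penalties + interest = A$2,023.5000 + A$524.7450… = A$2,548.24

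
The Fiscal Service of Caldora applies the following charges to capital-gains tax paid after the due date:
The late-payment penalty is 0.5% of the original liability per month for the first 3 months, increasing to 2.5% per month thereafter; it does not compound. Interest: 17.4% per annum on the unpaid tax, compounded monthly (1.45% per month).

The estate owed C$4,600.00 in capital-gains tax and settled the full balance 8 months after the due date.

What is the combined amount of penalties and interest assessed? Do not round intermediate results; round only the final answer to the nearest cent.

C$1,205.48

Penalty, months 1–3: 3 × 0.5% × C$4,600.00 = C$69.00
Penalty, months 4–8: 5 × 2.5% × C$4,600.00 = C$575.00
Interest: C$4,600.00 × ((1 + 0.0145)^8 − 1) = C$4,600.00 × 0.1220609… = C$561.4799…
Penalties + interest = C$644.0000 + C$561.4799… = C$1,205.48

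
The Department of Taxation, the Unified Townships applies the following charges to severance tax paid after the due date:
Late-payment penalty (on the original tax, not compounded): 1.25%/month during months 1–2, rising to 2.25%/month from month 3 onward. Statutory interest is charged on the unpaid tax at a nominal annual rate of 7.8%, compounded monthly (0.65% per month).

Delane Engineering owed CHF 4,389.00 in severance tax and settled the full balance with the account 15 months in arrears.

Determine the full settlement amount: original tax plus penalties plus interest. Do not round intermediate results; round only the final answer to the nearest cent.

CHF 6,230.46

Penalty, months 1–2: 2 × 1.25% × CHF 4,389.00 = CHF 109.73…
Penalty, months 3–15: 13 × 2.25% × CHF 4,389.00 = CHF 1,283.78…
Interest: CHF 4,389.00 × ((1 + 0.0065)^15 − 1) = CHF 4,389.00 × 0.1020637… = CHF 447.9575…
Total = CHF 4,389.00 + CHF 1,393.5075 + CHF 447.9575… = CHF 6,230.46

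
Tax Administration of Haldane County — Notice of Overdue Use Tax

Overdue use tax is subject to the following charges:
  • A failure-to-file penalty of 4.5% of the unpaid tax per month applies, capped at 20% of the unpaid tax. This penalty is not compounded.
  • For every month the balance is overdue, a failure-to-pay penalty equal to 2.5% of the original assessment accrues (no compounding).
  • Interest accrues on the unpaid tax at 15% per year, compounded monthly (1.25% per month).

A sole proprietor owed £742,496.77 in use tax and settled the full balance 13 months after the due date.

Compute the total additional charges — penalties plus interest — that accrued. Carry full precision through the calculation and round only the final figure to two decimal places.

Failure-to-file: 13 × 4.5% × £742,496.77 = £434,360.61…, capped at 20% × £742,496.77 = £148,499.35…
Failure-to-pay penalty: 13 × 2.5% × £742,496.77 = £241,311.45…
Interest: £742,496.77 × ((1 + 0.0125)^13 − 1) = £742,496.77 × 0.1752639… = £130,132.9162…
Penalties + interest = £389,810.8043… + £130,132.9162… = £519,943.72

£519,943.72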